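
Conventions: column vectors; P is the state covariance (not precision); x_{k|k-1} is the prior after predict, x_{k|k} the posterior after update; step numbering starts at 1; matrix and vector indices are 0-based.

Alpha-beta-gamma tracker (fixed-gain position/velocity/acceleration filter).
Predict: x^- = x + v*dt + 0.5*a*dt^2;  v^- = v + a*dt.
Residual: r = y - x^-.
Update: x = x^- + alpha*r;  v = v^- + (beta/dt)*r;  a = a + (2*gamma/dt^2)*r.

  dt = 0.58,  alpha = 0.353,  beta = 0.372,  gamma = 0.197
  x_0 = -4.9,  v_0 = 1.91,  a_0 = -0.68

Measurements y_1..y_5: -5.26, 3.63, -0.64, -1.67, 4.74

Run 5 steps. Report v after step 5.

v_post = 1.2945

step 1: x_pred=-3.9066  r=-1.3534  x^+=-4.3843  v^+=0.6475  a^+=-2.2652
step 2: x_pred=-4.3898  r=8.0198  x^+=-1.5588  v^+=4.4775  a^+=7.1278
step 3: x_pred=2.2370  r=-2.8770  x^+=1.2214  v^+=6.7663  a^+=3.7581
step 4: x_pred=5.7780  r=-7.4480  x^+=3.1489  v^+=4.1690  a^+=-4.9652
step 5: x_pred=4.7317  r=0.0083  x^+=4.7347  v^+=1.2945  a^+=-4.9555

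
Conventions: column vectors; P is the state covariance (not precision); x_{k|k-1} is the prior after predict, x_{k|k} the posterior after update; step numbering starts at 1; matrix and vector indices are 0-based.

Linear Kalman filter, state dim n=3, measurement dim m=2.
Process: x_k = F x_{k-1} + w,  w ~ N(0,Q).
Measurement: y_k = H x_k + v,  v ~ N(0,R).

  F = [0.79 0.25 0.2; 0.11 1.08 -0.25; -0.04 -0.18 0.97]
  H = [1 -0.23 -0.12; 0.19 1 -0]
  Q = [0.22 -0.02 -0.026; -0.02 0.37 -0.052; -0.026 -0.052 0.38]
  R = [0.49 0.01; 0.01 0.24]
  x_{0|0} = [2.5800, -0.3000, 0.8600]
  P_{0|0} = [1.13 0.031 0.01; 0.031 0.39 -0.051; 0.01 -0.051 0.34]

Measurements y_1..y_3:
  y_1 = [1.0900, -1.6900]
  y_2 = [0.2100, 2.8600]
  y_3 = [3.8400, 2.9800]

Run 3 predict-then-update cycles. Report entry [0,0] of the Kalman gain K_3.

K[0,0] = 0.4618

step 1: x^-=[2.1352, -0.2552, 0.7850]  P^-=[0.9735 0.1842 -0.0210; 0.1842 0.8942 -0.2717; -0.0210 -0.2717 0.7318]  S=[1.4266 0.1986; 0.1986 1.2393]  K=[0.6270 0.1974; -0.0987 0.7656; -0.0015 -0.2222]  nu=[-1.0097, -1.8405]  x^+=[1.1388, -1.5645, 1.1956]  P^+=[0.3153 -0.0062 0.0625; -0.0062 0.1839 -0.0652; 0.0625 -0.0652 0.6705]
step 2: x^-=[0.7476, -1.8633, 1.3958]  P^-=[0.4658 -0.0029 0.1207; -0.0029 0.6606 -0.3153; 0.1207 -0.3153 1.0352]  S=[0.9607 -0.0212; -0.0212 0.9163]  K=[0.4728 0.1043; -0.1060 0.7179; 0.0648 -0.3176]  nu=[-0.7987, 4.5813]  x^+=[0.8478, 1.5101, -0.1111]  P^+=[0.2432 -0.0164 0.1186; -0.0164 0.1744 -0.0981; 0.1186 -0.0981 0.9378]
step 3: x^-=[1.0251, 1.7520, -0.4135]  P^-=[0.4413 -0.0490 0.2126; -0.0490 0.6775 -0.4067; 0.2126 -0.4067 1.2933]  S=[0.9349 -0.0649; -0.0649 0.9148]  K=[0.4618 0.0708; -0.1168 0.7221; 0.1343 -0.3909]  nu=[3.1683, 1.0333]  x^+=[2.5613, 2.1281, -0.3919]  P^+=[0.2416 -0.0243 0.1688; -0.0243 0.1768 -0.1246; 0.1688 -0.1246 1.1298]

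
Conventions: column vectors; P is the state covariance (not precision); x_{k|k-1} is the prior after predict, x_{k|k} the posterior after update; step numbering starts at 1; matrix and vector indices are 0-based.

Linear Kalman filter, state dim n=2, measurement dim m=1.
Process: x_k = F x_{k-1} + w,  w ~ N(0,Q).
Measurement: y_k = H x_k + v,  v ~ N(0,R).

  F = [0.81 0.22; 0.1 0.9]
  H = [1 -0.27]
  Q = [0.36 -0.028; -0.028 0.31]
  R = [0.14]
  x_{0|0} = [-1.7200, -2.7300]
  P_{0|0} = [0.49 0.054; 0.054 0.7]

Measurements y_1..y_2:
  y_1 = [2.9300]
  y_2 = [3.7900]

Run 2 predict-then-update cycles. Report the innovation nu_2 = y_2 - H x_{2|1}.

step 1: x^-=[-1.9938, -2.6290]  P^-=[0.7346 0.1908; 0.1908 0.8916]  S=[0.8366]  K=[0.8165; -0.0596]  nu=[4.2140]  x^+=[1.4471, -2.8803]  P^+=[0.1768 0.2316; 0.2316 0.8886]
step 2: x^-=[0.5385, -2.4476]  P^-=[0.6016 0.3362; 0.3362 1.0733]  S=[0.6383]  K=[0.8003; 0.0727]  nu=[2.5907]  x^+=[2.6118, -2.2592]  P^+=[0.1928 0.2990; 0.2990 1.0699]

innov = [2.5907]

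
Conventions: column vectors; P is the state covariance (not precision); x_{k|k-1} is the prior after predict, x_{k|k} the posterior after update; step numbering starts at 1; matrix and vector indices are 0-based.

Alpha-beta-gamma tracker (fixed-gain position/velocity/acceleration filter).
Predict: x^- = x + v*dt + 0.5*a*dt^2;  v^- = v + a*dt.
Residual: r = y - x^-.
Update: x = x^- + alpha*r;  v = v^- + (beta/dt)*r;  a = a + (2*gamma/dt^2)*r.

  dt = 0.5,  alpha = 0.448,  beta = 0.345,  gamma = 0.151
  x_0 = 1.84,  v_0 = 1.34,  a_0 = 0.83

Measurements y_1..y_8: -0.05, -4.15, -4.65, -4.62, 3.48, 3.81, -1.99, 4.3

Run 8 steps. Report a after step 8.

step 1: x_pred=2.6138  r=-2.6637  x^+=1.4204  v^+=-0.0830  a^+=-2.3878
step 2: x_pred=1.0804  r=-5.2304  x^+=-1.2628  v^+=-4.8859  a^+=-8.7062
step 3: x_pred=-4.7940  r=0.1440  x^+=-4.7295  v^+=-9.1396  a^+=-8.5322
step 4: x_pred=-10.3658  r=5.7458  x^+=-7.7917  v^+=-9.4411  a^+=-1.5912
step 5: x_pred=-12.7111  r=16.1911  x^+=-5.4575  v^+=0.9352  a^+=17.9676
step 6: x_pred=-2.7440  r=6.5540  x^+=0.1922  v^+=14.4412  a^+=25.8848
step 7: x_pred=10.6484  r=-12.6384  x^+=4.9864  v^+=18.6631  a^+=10.6176
step 8: x_pred=15.6452  r=-11.3452  x^+=10.5625  v^+=16.1437  a^+=-3.0874

a_post = -3.0874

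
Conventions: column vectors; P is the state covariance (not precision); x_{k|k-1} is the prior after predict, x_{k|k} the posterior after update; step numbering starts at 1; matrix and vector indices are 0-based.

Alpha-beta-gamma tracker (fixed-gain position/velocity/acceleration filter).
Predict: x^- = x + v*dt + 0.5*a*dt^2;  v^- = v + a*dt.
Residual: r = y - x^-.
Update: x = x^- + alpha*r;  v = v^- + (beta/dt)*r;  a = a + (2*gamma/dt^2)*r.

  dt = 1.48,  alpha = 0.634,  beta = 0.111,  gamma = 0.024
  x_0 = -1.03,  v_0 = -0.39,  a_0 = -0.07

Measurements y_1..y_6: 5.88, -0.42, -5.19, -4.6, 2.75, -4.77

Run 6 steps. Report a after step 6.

step 1: x_pred=-1.6839  r=7.5639  x^+=3.1116  v^+=0.0737  a^+=0.0958
step 2: x_pred=3.3256  r=-3.7456  x^+=0.9509  v^+=-0.0655  a^+=0.0137
step 3: x_pred=0.8689  r=-6.0589  x^+=-2.9724  v^+=-0.4997  a^+=-0.1191
step 4: x_pred=-3.8424  r=-0.7576  x^+=-4.3227  v^+=-0.7328  a^+=-0.1357
step 5: x_pred=-5.5559  r=8.3059  x^+=-0.2899  v^+=-0.3107  a^+=0.0463
step 6: x_pred=-0.6990  r=-4.0710  x^+=-3.2800  v^+=-0.5475  a^+=-0.0429

a_post = -0.0429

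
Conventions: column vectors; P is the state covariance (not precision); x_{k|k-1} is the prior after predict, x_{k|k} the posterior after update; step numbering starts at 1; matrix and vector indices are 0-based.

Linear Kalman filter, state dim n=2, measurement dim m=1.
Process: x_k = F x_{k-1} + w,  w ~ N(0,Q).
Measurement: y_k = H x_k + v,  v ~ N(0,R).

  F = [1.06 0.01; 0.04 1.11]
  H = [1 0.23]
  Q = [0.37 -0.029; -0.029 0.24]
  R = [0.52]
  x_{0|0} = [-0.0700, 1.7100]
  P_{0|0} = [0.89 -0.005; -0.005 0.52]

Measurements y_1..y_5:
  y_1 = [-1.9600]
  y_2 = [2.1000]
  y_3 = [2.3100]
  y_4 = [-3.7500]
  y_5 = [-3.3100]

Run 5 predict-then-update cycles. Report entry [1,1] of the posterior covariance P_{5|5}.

step 1: x^-=[-0.0571, 1.8953]  P^-=[1.3700 0.0086; 0.0086 0.8817]  S=[1.9406]  K=[0.7070; 0.1089]  nu=[-2.3388]  x^+=[-1.7106, 1.6405]  P^+=[0.4000 -0.1408; -0.1408 0.8586]
step 2: x^-=[-1.7968, 1.7525]  P^-=[0.8166 -0.1683; -0.1683 1.2861]  S=[1.3272]  K=[0.5861; 0.0961]  nu=[3.4937]  x^+=[0.2508, 2.0882]  P^+=[0.3607 -0.2430; -0.2430 1.2738]
step 3: x^-=[0.2868, 2.3280]  P^-=[0.7702 -0.2856; -0.2856 1.7885]  S=[1.2535]  K=[0.5621; 0.1003]  nu=[1.4878]  x^+=[1.1230, 2.4772]  P^+=[0.3742 -0.3563; -0.3563 1.7758]
step 4: x^-=[1.2152, 2.7946]  P^-=[0.7831 -0.4128; -0.4128 2.3970]  S=[1.2400]  K=[0.5550; 0.1117]  nu=[-5.6079]  x^+=[-1.8970, 2.1681]  P^+=[0.4012 -0.4896; -0.4896 2.3815]
step 5: x^-=[-1.9891, 2.3307]  P^-=[0.8106 -0.5619; -0.5619 3.1314]  S=[1.2378]  K=[0.5505; 0.1279]  nu=[-1.8569]  x^+=[-3.0113, 2.0931]  P^+=[0.4355 -0.6490; -0.6490 3.1112]

P_post[1,1] = 3.1112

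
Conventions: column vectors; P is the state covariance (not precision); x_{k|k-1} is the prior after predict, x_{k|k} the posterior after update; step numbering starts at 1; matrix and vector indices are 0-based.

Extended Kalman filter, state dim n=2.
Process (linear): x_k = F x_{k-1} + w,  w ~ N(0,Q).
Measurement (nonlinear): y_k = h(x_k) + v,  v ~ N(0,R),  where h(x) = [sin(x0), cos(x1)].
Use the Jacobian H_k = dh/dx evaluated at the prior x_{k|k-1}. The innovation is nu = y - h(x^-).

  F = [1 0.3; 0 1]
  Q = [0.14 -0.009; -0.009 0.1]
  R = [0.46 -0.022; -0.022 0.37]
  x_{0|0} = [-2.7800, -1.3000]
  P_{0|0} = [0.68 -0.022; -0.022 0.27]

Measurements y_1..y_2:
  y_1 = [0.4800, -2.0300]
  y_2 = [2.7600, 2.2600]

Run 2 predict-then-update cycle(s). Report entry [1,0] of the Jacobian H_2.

step 1: x^-=[-3.1700, -1.3000]  P^-=[0.8311 0.0500; 0.0500 0.3700]  H_jac=[-0.9996 0.0000; 0.0000 0.9636]  S=[1.2904 -0.0702; -0.0702 0.7135]  K=[-0.6436 0.0042; -0.0116 0.4985]  nu=[0.4516, -2.2975]  x^+=[-3.4704, -2.4506]  P^+=[0.2962 0.0163; 0.0163 0.1917]
step 2: x^-=[-4.2055, -2.4506]  P^-=[0.4633 0.0648; 0.0648 0.2917]  H_jac=[-0.4854 0.0000; 0.0000 0.6373]  S=[0.5692 -0.0421; -0.0421 0.4885]  K=[-0.3914 0.0509; -0.0273 0.3782]  nu=[1.8857, 3.0306]  x^+=[-4.7893, -1.3559]  P^+=[0.3732 0.0431; 0.0431 0.2205]

H_jac[1,0] = 0.0000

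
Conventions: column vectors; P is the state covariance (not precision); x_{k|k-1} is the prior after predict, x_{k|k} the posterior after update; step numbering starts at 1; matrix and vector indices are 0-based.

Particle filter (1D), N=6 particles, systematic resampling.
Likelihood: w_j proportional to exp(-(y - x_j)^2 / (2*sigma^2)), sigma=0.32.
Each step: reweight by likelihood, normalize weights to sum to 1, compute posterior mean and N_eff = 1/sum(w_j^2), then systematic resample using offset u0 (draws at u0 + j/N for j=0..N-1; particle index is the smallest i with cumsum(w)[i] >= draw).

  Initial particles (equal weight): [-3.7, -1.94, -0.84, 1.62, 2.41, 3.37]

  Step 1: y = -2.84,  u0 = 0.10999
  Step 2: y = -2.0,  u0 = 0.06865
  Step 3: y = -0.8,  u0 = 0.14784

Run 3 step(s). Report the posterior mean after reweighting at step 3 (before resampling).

post_mean = -1.9400

step 1: w=[0.5851, 0.4149, 0.0000, 0.0000, 0.0000, 0.0000]  mean=-2.9698  Neff=1.9437  idx=[0, 0, 0, 1, 1, 1]
step 2: w=[0.0000, 0.0000, 0.0000, 0.3333, 0.3333, 0.3333]  mean=-1.9400  Neff=3.0000  idx=[3, 3, 4, 4, 5, 5]
step 3: w=[0.1667, 0.1667, 0.1667, 0.1667, 0.1667, 0.1667]  mean=-1.9400  Neff=6.0000  idx=[0, 1, 2, 3, 4, 5]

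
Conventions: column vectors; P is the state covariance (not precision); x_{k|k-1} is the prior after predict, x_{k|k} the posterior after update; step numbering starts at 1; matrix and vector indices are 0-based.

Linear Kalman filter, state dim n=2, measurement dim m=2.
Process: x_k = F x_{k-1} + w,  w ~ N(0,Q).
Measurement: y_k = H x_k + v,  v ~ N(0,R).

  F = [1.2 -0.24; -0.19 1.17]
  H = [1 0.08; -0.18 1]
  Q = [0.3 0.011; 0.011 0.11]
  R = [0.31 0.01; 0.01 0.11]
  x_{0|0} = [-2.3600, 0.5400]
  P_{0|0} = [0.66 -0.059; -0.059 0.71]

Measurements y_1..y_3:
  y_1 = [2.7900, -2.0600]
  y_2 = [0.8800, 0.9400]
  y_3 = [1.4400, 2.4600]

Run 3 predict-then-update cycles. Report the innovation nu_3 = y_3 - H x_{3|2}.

step 1: x^-=[-2.9616, 1.0802]  P^-=[1.3253 -0.4244; -0.4244 1.1320]  S=[1.5746 -0.5563; -0.5563 1.4377]  K=[0.7612 -0.1666; 0.0984 0.8785]  nu=[5.6652, -3.6733]  x^+=[1.9629, -1.5897]  P^+=[0.2318 0.0310; 0.0310 0.1032]
step 2: x^-=[2.7370, -2.2329]  P^-=[0.6219 -0.0259; -0.0259 0.2459]  S=[0.9294 -0.1078; -0.1078 0.3853]  K=[0.6465 -0.1769; 0.0710 0.6700]  nu=[-1.6783, 3.6656]  x^+=[1.0037, 0.1038]  P^+=[0.1968 0.0224; 0.0224 0.0785]
step 3: x^-=[1.1795, -0.0692]  P^-=[0.5750 -0.0234; -0.0234 0.2145]  S=[0.8827 -0.0994; -0.0994 0.3516]  K=[0.6287 -0.1832; 0.0651 0.6405]  nu=[0.2660, 2.7415]  x^+=[0.8446, 1.7042]  P^+=[0.1914 0.0206; 0.0206 0.0748]

innov = [0.2660, 2.7415]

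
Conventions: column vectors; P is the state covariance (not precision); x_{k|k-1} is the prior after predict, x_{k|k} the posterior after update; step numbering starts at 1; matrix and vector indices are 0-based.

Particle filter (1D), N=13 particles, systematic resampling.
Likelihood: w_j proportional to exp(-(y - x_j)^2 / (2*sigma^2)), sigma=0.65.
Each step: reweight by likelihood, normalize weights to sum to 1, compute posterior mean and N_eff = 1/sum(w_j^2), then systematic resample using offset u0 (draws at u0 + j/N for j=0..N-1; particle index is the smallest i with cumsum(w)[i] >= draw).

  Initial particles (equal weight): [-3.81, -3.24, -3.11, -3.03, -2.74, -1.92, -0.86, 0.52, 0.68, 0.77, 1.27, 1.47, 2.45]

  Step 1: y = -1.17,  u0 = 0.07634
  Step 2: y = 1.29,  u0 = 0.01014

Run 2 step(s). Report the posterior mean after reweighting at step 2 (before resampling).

post_mean = 1.2089

step 1: w=[0.0002, 0.0040, 0.0075, 0.0107, 0.0347, 0.3295, 0.5723, 0.0218, 0.0112, 0.0075, 0.0006, 0.0002, 0.0000]  mean=-1.2635  Neff=2.2825  idx=[5, 5, 5, 5, 5, 6, 6, 6, 6, 6, 6, 6, 10]
step 2: w=[0.0000, 0.0000, 0.0000, 0.0000, 0.0000, 0.0041, 0.0041, 0.0041, 0.0041, 0.0041, 0.0041, 0.0041, 0.9713]  mean=1.2089  Neff=1.0598  idx=[7, 12, 12, 12, 12, 12, 12, 12, 12, 12, 12, 12, 12]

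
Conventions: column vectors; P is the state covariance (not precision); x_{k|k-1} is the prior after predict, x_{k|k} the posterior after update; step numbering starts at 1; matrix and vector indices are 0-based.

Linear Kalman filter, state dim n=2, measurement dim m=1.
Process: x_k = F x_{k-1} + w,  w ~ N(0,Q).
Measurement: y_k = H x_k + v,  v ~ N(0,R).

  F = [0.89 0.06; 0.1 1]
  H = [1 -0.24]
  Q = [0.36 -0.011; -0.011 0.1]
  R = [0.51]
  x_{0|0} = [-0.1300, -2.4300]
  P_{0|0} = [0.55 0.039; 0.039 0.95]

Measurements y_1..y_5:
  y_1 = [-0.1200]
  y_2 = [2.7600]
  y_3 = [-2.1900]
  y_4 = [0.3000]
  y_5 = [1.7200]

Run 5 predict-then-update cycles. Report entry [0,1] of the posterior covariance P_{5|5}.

P_post[0,1] = 0.4296

step 1: x^-=[-0.2615, -2.4430]  P^-=[0.8032 0.1299; 0.1299 1.0633]  S=[1.3121]  K=[0.5884; -0.0955]  nu=[-0.4448]  x^+=[-0.5232, -2.4005]  P^+=[0.3490 0.2036; 0.2036 1.0513]
step 2: x^-=[-0.6097, -2.4528]  P^-=[0.6619 0.2656; 0.2656 1.1955]  S=[1.1133]  K=[0.5373; -0.0192]  nu=[2.7810]  x^+=[0.8846, -2.5062]  P^+=[0.3405 0.2771; 0.2771 1.1951]
step 3: x^-=[0.6369, -2.4177]  P^-=[0.6636 0.3393; 0.3393 1.3540]  S=[1.0888]  K=[0.5347; 0.0131]  nu=[-3.4071]  x^+=[-1.1850, -2.4625]  P^+=[0.3523 0.3316; 0.3316 1.3538]
step 4: x^-=[-1.2024, -2.5810]  P^-=[0.6793 0.3987; 0.3987 1.5236]  S=[1.0857]  K=[0.5376; 0.0304]  nu=[0.8830]  x^+=[-0.7278, -2.5541]  P^+=[0.3656 0.3809; 0.3809 1.5226]
step 5: x^-=[-0.8009, -2.6269]  P^-=[0.6957 0.4542; 0.4542 1.7025]  S=[1.0858]  K=[0.5404; 0.0420]  nu=[1.8905]  x^+=[0.2206, -2.5475]  P^+=[0.3787 0.4296; 0.4296 1.7005]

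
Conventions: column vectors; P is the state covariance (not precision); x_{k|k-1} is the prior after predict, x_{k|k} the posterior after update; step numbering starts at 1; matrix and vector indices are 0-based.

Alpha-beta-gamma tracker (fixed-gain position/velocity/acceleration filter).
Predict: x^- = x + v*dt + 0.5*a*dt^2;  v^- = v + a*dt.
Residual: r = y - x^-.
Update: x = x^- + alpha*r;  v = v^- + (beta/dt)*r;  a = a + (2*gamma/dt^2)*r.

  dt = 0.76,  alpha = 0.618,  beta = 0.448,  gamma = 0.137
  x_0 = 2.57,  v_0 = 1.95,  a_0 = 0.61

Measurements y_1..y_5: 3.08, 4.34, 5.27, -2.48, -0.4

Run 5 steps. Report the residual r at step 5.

step 1: x_pred=4.2282  r=-1.1482  x^+=3.5186  v^+=1.7368  a^+=0.0653
step 2: x_pred=4.8574  r=-0.5174  x^+=4.5377  v^+=1.4814  a^+=-0.1801
step 3: x_pred=5.6115  r=-0.3415  x^+=5.4005  v^+=1.1432  a^+=-0.3421
step 4: x_pred=6.1705  r=-8.6505  x^+=0.8245  v^+=-4.2160  a^+=-4.4457
step 5: x_pred=-3.6636  r=3.2636  x^+=-1.6467  v^+=-5.6710  a^+=-2.8975

resid = 3.2636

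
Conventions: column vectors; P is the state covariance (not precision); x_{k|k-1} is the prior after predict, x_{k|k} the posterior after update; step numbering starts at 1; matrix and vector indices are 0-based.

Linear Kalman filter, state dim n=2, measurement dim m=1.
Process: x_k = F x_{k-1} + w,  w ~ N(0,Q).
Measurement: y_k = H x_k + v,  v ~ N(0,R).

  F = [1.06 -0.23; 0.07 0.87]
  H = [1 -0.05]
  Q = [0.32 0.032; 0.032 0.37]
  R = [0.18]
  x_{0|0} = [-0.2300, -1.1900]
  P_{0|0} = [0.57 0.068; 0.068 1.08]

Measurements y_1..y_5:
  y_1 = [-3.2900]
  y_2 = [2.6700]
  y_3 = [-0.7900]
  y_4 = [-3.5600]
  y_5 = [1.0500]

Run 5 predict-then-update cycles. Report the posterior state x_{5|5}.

step 1: x^-=[0.0299, -1.0514]  P^-=[0.9844 -0.0802; -0.0802 1.1985]  S=[1.1754]  K=[0.8409; -0.1192]  nu=[-3.3725]  x^+=[-2.8060, -0.6494]  P^+=[0.1532 0.0376; 0.0376 1.1818]
step 2: x^-=[-2.8250, -0.7614]  P^-=[0.5364 -0.1590; -0.1590 1.2699]  S=[0.7354]  K=[0.7401; -0.3026]  nu=[5.4570]  x^+=[1.2138, -2.4124]  P^+=[0.1335 0.0057; 0.0057 1.2025]
step 3: x^-=[1.8414, -2.0138]  P^-=[0.5309 -0.1936; -0.1936 1.2815]  S=[0.7334]  K=[0.7370; -0.3513]  nu=[-2.7321]  x^+=[-0.1722, -1.0540]  P^+=[0.1325 -0.0037; -0.0037 1.1910]
step 4: x^-=[0.0599, -0.9290]  P^-=[0.5337 -0.1998; -0.1998 1.2717]  S=[0.7368]  K=[0.7378; -0.3575]  nu=[-3.6664]  x^+=[-2.6452, 0.3818]  P^+=[0.1325 -0.0055; -0.0055 1.1775]
step 5: x^-=[-2.8918, 0.1470]  P^-=[0.5339 -0.1987; -0.1987 1.2612]  S=[0.7369]  K=[0.7380; -0.3553]  nu=[3.9491]  x^+=[0.0226, -1.2561]  P^+=[0.1326 -0.0055; -0.0055 1.1682]

x_post = [0.0226, -1.2561]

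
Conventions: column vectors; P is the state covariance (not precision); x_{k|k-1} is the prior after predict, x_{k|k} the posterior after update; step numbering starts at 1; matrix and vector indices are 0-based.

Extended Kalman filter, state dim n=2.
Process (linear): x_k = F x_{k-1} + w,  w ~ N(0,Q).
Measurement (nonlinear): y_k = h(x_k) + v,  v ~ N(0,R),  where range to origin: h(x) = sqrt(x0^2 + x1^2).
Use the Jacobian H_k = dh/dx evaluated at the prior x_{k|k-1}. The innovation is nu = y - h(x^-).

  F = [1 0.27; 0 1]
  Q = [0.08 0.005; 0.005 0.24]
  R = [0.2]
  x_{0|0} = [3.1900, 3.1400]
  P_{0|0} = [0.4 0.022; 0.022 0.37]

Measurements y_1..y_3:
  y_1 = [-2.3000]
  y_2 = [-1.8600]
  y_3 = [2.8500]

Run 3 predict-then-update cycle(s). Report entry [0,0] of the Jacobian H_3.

H_jac[0,0] = 0.1944

step 1: x^-=[4.0378, 3.1400]  P^-=[0.5189 0.1269; 0.1269 0.6100]  H_jac=[0.7894 0.6139]  S=[0.8762]  K=[0.5564; 0.5417]  nu=[-7.4150]  x^+=[-0.0877, -0.8768]  P^+=[0.2476 -0.1372; -0.1372 0.3529]
step 2: x^-=[-0.3244, -0.8768]  P^-=[0.2793 -0.0369; -0.0369 0.5929]  H_jac=[-0.3470 -0.9379]  S=[0.7311]  K=[-0.0852; -0.7430]  nu=[-2.7949]  x^+=[-0.0862, 1.1999]  P^+=[0.2740 -0.0832; -0.0832 0.1892]
step 3: x^-=[0.2378, 1.1999]  P^-=[0.3228 -0.0271; -0.0271 0.4292]  H_jac=[0.1944 0.9809]  S=[0.6149]  K=[0.0588; 0.6762]  nu=[1.6268]  x^+=[0.3335, 2.2999]  P^+=[0.3207 -0.0516; -0.0516 0.1481]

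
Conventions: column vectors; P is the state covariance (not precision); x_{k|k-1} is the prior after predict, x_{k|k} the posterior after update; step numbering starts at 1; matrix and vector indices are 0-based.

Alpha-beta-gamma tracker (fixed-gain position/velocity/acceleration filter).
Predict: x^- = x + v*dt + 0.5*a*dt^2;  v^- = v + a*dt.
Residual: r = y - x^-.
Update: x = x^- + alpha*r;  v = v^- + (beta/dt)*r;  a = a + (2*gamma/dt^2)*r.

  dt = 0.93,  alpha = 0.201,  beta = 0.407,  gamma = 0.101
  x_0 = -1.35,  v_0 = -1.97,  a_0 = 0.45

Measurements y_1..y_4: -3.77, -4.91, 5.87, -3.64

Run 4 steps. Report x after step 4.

x_post = 0.1178

step 1: x_pred=-2.9875  r=-0.7825  x^+=-3.1448  v^+=-1.8940  a^+=0.2672
step 2: x_pred=-4.7906  r=-0.1194  x^+=-4.8146  v^+=-1.6977  a^+=0.2394
step 3: x_pred=-6.2899  r=12.1599  x^+=-3.8458  v^+=3.8465  a^+=3.0793
step 4: x_pred=1.0632  r=-4.7032  x^+=0.1178  v^+=4.6520  a^+=1.9809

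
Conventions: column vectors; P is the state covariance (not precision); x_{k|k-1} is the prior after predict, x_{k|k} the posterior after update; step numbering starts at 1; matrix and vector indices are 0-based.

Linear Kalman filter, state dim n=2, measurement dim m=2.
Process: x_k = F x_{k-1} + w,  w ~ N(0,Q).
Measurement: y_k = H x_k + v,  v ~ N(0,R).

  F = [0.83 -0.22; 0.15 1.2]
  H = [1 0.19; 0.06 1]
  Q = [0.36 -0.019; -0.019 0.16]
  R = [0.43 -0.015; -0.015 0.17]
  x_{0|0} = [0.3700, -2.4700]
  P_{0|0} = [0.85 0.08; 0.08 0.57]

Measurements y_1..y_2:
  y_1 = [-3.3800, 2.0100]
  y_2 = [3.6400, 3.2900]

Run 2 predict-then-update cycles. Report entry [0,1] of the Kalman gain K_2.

K[0,1] = -0.0791

step 1: x^-=[0.8505, -2.9085]  P^-=[0.9439 0.0134; 0.0134 1.0287]  S=[1.4162 0.2506; 0.2506 1.2037]  K=[0.6832 -0.0841; -0.0040 0.8561]  nu=[-3.6779, 4.8675]  x^+=[-2.0716, 1.2735]  P^+=[0.3032 -0.0427; -0.0427 0.1482]
step 2: x^-=[-1.9996, 1.2175]  P^-=[0.5916 -0.0615; -0.0615 0.3648]  S=[1.0114 0.0276; 0.0276 0.5295]  K=[0.5755 -0.0791; -0.0109 0.6825]  nu=[5.4083, 2.1925]  x^+=[0.9396, 2.6548]  P^+=[0.2558 -0.0374; -0.0374 0.1184]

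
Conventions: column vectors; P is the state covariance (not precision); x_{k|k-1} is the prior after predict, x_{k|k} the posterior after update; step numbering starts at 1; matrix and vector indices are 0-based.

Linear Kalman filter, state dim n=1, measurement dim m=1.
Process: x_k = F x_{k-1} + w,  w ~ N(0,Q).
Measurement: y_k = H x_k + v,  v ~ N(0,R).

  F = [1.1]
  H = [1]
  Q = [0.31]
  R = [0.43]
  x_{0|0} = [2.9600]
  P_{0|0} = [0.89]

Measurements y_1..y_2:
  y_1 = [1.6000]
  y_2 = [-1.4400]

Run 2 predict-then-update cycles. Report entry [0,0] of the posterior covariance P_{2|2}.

P_post[0,0] = 0.2674

step 1: x^-=[3.2560]  P^-=[1.3869]  S=[1.8169]  K=[0.7633]  nu=[-1.6560]  x^+=[1.9919]  P^+=[0.3282]
step 2: x^-=[2.1911]  P^-=[0.7072]  S=[1.1372]  K=[0.6219]  nu=[-3.6311]  x^+=[-0.0670]  P^+=[0.2674]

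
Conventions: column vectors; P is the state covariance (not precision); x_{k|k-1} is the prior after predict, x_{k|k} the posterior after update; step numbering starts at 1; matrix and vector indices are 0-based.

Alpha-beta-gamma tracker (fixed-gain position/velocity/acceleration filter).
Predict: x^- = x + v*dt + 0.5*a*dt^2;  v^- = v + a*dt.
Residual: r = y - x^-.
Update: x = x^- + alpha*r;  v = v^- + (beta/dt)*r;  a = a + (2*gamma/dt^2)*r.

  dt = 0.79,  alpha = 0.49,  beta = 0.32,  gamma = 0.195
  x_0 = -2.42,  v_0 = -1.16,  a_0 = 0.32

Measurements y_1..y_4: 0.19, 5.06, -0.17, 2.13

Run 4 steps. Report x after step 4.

x_post = 5.6135

step 1: x_pred=-3.2365  r=3.4265  x^+=-1.5575  v^+=0.4808  a^+=2.4612
step 2: x_pred=-0.4097  r=5.4697  x^+=2.2705  v^+=4.6407  a^+=5.8793
step 3: x_pred=7.7713  r=-7.9413  x^+=3.8800  v^+=6.0686  a^+=0.9168
step 4: x_pred=8.9603  r=-6.8303  x^+=5.6135  v^+=4.0262  a^+=-3.3515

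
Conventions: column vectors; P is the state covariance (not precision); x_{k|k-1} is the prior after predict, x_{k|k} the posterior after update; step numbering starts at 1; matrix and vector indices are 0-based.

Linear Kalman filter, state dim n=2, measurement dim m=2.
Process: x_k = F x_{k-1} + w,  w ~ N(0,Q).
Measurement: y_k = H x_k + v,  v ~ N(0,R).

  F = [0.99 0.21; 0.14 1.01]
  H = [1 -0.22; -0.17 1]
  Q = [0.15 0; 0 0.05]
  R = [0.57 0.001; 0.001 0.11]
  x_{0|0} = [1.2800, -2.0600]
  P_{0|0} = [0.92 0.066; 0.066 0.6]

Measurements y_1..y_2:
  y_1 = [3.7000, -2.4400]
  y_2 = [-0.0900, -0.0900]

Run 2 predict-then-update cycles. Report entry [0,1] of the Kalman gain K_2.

step 1: x^-=[0.8346, -1.9014]  P^-=[1.1056 0.3227; 0.3227 0.6988]  S=[1.5674 -0.0059; -0.0059 0.7310]  K=[0.6608 0.1897; 0.1111 0.8818]  nu=[2.4471, -0.3967]  x^+=[2.3763, -1.9793]  P^+=[0.3964 0.0889; 0.0889 0.1122]
step 2: x^-=[1.9369, -1.6664]  P^-=[0.5804 0.1703; 0.1703 0.1974]  S=[1.0851 0.0355; 0.0355 0.2663]  K=[0.4938 0.2030; 0.0966 0.6197]  nu=[-2.3935, 1.9057]  x^+=[1.1419, -0.7166]  P^+=[0.2978 0.0734; 0.0734 0.0808]

K[0,1] = 0.2030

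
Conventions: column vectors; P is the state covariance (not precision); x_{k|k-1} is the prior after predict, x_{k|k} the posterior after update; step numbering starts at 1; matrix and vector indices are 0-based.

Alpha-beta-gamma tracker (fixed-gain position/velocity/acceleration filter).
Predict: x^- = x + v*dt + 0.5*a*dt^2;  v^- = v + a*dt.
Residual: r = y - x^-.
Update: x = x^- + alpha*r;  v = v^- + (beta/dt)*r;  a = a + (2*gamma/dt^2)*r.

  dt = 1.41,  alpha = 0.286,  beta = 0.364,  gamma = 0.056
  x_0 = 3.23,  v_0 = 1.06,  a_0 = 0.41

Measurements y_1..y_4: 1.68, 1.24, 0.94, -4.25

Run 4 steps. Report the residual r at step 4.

step 1: x_pred=5.1322  r=-3.4522  x^+=4.1448  v^+=0.7469  a^+=0.2155
step 2: x_pred=5.4122  r=-4.1722  x^+=4.2190  v^+=-0.0263  a^+=-0.0195
step 3: x_pred=4.1625  r=-3.2225  x^+=3.2409  v^+=-0.8857  a^+=-0.2011
step 4: x_pred=1.7921  r=-6.0421  x^+=0.0641  v^+=-2.7290  a^+=-0.5414

resid = -6.0421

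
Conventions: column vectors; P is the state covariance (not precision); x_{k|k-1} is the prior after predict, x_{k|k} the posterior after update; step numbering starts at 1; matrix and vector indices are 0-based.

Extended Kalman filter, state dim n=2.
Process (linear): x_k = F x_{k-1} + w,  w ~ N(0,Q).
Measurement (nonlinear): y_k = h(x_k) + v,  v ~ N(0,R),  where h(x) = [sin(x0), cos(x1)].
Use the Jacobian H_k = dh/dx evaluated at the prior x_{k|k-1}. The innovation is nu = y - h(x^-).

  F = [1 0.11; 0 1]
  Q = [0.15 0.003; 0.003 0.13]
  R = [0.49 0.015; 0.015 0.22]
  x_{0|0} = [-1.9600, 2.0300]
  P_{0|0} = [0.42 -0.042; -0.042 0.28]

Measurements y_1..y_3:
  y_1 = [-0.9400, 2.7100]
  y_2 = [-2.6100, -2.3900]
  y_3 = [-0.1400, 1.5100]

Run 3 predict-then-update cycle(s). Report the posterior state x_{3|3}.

step 1: x^-=[-1.7367, 2.0300]  P^-=[0.5641 -0.0082; -0.0082 0.4100]  H_jac=[-0.1651 0.0000; 0.0000 -0.8964]  S=[0.5054 0.0138; 0.0138 0.5495]  K=[-0.1848 0.0180; 0.0209 -0.6694]  nu=[0.0463, 3.1532]  x^+=[-1.6884, -0.0799]  P^+=[0.5468 -0.0013; -0.0013 0.1639]
step 2: x^-=[-1.6972, -0.0799]  P^-=[0.6985 0.0197; 0.0197 0.2939]  H_jac=[-0.1261 0.0000; 0.0000 0.0798]  S=[0.5011 0.0148; 0.0148 0.2219]  K=[-0.1763 0.0188; -0.0081 0.1062]  nu=[-1.6180, -3.3868]  x^+=[-1.4758, -0.4266]  P^+=[0.6829 0.0188; 0.0188 0.2914]
step 3: x^-=[-1.5227, -0.4266]  P^-=[0.8406 0.0539; 0.0539 0.4214]  H_jac=[0.0481 0.0000; 0.0000 0.4138]  S=[0.4919 0.0161; 0.0161 0.2922]  K=[0.0798 0.0719; -0.0143 0.5977]  nu=[0.8588, 0.5996]  x^+=[-1.4111, -0.0805]  P^+=[0.8358 0.0411; 0.0411 0.3172]

x_post = [-1.4111, -0.0805]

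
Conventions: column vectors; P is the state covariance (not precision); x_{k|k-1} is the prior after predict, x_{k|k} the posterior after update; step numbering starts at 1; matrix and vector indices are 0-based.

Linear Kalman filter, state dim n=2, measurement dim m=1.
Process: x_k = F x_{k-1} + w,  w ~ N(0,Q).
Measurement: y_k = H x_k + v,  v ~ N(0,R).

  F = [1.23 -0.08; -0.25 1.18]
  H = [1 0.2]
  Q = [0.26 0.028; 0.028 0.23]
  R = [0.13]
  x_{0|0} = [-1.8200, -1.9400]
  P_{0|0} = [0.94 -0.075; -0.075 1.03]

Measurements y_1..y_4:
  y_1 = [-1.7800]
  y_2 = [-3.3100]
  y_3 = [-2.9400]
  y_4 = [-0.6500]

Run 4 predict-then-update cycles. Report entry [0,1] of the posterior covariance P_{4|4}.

step 1: x^-=[-2.0834, -1.8342]  P^-=[1.7035 -0.4686; -0.4686 1.7672]  S=[1.7167]  K=[0.9377; -0.0671]  nu=[0.6702]  x^+=[-1.4549, -1.8792]  P^+=[0.1940 -0.3606; -0.3606 1.7594]
step 2: x^-=[-1.6392, -1.8537]  P^-=[0.6358 -0.7284; -0.7284 2.9047]  S=[0.5906]  K=[0.8298; -0.2496]  nu=[-1.3000]  x^+=[-2.7180, -1.5292]  P^+=[0.2291 -0.6060; -0.6060 2.8679]
step 3: x^-=[-3.2208, -1.1250]  P^-=[0.7442 -1.2049; -1.2049 4.5952]  S=[0.5761]  K=[0.8736; -0.4962]  nu=[0.5058]  x^+=[-2.7790, -1.3760]  P^+=[0.3046 -0.9552; -0.9552 4.4533]
step 4: x^-=[-3.3080, -0.9289]  P^-=[0.9373 -1.8915; -1.8915 7.0134]  S=[0.5912]  K=[0.9455; -0.8268]  nu=[2.8438]  x^+=[-0.6193, -3.2801]  P^+=[0.4088 -1.4293; -1.4293 6.6093]

P_post[0,1] = -1.4293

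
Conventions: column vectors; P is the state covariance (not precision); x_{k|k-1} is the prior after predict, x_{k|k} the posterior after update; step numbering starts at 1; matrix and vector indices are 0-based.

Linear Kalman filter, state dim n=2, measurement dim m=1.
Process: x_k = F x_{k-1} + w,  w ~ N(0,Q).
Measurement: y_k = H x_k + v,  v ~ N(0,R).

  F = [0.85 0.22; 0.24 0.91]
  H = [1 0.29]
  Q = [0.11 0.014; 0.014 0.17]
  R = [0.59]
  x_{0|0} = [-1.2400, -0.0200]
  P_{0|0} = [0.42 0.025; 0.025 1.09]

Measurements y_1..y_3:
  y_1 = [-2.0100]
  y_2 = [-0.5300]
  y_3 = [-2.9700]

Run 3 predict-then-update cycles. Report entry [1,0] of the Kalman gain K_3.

step 1: x^-=[-1.0584, -0.3158]  P^-=[0.4756 0.3386; 0.3386 1.1077]  S=[1.3551]  K=[0.4234; 0.4869]  nu=[-0.8600]  x^+=[-1.4225, -0.7346]  P^+=[0.2326 0.0592; 0.0592 0.7865]
step 2: x^-=[-1.3708, -1.0098]  P^-=[0.3383 0.2678; 0.2678 0.8605]  S=[1.1560]  K=[0.3598; 0.4476]  nu=[1.1336]  x^+=[-0.9629, -0.5025]  P^+=[0.1886 0.0817; 0.0817 0.6290]
step 3: x^-=[-0.9290, -0.6883]  P^-=[0.3073 0.2459; 0.2459 0.7374]  S=[1.1019]  K=[0.3436; 0.4172]  nu=[-1.8414]  x^+=[-1.5616, -1.4566]  P^+=[0.1772 0.0879; 0.0879 0.5456]

K[1,0] = 0.4172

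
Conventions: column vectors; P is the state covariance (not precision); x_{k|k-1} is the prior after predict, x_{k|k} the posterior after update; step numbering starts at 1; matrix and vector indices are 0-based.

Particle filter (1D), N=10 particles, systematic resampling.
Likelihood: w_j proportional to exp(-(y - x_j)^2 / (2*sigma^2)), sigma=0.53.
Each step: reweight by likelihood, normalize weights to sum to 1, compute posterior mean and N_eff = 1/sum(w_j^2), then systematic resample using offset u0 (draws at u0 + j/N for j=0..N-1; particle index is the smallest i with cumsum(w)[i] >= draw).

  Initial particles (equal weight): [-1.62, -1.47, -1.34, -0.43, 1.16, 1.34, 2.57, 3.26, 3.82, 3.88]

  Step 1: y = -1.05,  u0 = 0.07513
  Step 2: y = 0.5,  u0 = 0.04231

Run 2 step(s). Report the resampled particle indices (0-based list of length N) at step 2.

resampled_idx = [8, 8, 8, 8, 8, 9, 9, 9, 9, 9]

step 1: w=[0.2111, 0.2749, 0.3240, 0.1899, 0.0001, 0.0000, 0.0000, 0.0000, 0.0000, 0.0000]  mean=-1.2619  Neff=3.8286  idx=[0, 0, 1, 1, 1, 2, 2, 2, 3, 3]
step 2: w=[0.0008, 0.0008, 0.0023, 0.0023, 0.0023, 0.0055, 0.0055, 0.0055, 0.4876, 0.4876]  mean=-0.4539  Neff=2.1026  idx=[8, 8, 8, 8, 8, 9, 9, 9, 9, 9]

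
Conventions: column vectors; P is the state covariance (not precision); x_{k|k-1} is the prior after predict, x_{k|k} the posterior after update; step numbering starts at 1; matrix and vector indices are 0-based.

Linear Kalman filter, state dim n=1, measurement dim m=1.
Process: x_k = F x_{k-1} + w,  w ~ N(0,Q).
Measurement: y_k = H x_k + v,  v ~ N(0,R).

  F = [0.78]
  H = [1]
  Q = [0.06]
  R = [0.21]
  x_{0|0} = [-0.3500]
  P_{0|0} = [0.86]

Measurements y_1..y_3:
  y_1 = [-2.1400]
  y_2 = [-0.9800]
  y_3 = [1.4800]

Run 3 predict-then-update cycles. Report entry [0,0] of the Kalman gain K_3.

K[0,0] = 0.3519

step 1: x^-=[-0.2730]  P^-=[0.5832]  S=[0.7932]  K=[0.7353]  nu=[-1.8670]  x^+=[-1.6457]  P^+=[0.1544]
step 2: x^-=[-1.2837]  P^-=[0.1539]  S=[0.3639]  K=[0.4230]  nu=[0.3037]  x^+=[-1.1552]  P^+=[0.0888]
step 3: x^-=[-0.9011]  P^-=[0.1140]  S=[0.3240]  K=[0.3519]  nu=[2.3811]  x^+=[-0.0631]  P^+=[0.0739]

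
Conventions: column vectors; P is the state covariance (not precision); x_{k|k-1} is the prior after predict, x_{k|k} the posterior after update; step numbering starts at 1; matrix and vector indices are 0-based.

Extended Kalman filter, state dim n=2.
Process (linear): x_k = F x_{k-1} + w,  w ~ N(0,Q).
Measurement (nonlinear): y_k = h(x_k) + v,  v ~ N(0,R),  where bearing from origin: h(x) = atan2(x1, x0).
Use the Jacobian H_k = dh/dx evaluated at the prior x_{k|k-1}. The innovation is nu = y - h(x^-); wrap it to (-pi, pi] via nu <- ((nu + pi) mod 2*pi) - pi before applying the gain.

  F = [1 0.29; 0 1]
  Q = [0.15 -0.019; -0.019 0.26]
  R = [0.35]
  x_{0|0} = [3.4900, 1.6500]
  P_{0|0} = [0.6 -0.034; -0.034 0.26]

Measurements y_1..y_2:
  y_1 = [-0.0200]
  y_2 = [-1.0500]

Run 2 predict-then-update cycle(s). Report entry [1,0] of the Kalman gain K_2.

K[1,0] = 0.3644

step 1: x^-=[3.9685, 1.6500]  P^-=[0.7521 0.0224; 0.0224 0.5200]  H_jac=[-0.0893 0.2148]  S=[0.3791]  K=[-0.1645; 0.2894]  nu=[-0.4140]  x^+=[4.0366, 1.5302]  P^+=[0.7419 0.0405; 0.0405 0.4882]
step 2: x^-=[4.4804, 1.5302]  P^-=[0.9564 0.1630; 0.1630 0.7482]  H_jac=[-0.0683 0.1999]  S=[0.3799]  K=[-0.0861; 0.3644]  nu=[-1.3791]  x^+=[4.5991, 1.0277]  P^+=[0.9536 0.1750; 0.1750 0.6978]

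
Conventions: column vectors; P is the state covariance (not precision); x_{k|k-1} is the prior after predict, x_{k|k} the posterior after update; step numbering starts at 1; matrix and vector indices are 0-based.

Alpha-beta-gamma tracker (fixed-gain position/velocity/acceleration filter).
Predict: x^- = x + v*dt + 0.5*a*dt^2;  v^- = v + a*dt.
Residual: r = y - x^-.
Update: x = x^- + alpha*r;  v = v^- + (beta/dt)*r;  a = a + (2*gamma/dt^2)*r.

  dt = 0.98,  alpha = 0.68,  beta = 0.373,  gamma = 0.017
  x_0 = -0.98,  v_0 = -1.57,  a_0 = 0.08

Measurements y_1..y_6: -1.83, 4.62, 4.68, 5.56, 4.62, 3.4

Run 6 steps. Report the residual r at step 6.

step 1: x_pred=-2.4802  r=0.6502  x^+=-2.0381  v^+=-1.2441  a^+=0.1030
step 2: x_pred=-3.2078  r=7.8278  x^+=2.1151  v^+=1.8362  a^+=0.3801
step 3: x_pred=4.0971  r=0.5829  x^+=4.4935  v^+=2.4306  a^+=0.4008
step 4: x_pred=7.0679  r=-1.5079  x^+=6.0425  v^+=2.2494  a^+=0.3474
step 5: x_pred=8.4138  r=-3.7938  x^+=5.8340  v^+=1.1459  a^+=0.2131
step 6: x_pred=7.0593  r=-3.6593  x^+=4.5710  v^+=-0.0381  a^+=0.0835

resid = -3.6593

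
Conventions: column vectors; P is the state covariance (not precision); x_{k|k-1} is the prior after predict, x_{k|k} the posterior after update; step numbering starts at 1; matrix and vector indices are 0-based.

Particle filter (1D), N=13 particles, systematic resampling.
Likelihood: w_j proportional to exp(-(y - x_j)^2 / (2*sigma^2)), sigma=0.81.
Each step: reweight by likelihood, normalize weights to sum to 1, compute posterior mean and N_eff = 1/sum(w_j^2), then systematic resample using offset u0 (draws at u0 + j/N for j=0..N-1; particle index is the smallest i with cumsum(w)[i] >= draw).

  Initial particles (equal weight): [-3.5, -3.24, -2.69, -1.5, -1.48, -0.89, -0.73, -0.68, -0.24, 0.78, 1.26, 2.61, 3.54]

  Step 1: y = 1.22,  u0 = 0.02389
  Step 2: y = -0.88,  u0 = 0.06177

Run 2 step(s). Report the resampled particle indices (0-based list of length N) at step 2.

resampled_idx = [0, 0, 0, 0, 0, 1, 1, 1, 1, 3, 4, 6, 10]

step 1: w=[0.0000, 0.0000, 0.0000, 0.0014, 0.0016, 0.0136, 0.0224, 0.0259, 0.0799, 0.3501, 0.4053, 0.0931, 0.0067]  mean=0.9806  Neff=3.2976  idx=[6, 8, 9, 9, 9, 9, 9, 10, 10, 10, 10, 10, 11]
step 2: w=[0.3964, 0.2951, 0.0494, 0.0494, 0.0494, 0.0494, 0.0494, 0.0123, 0.0123, 0.0123, 0.0123, 0.0123, 0.0000]  mean=-0.0900  Neff=3.8881  idx=[0, 0, 0, 0, 0, 1, 1, 1, 1, 3, 4, 6, 10]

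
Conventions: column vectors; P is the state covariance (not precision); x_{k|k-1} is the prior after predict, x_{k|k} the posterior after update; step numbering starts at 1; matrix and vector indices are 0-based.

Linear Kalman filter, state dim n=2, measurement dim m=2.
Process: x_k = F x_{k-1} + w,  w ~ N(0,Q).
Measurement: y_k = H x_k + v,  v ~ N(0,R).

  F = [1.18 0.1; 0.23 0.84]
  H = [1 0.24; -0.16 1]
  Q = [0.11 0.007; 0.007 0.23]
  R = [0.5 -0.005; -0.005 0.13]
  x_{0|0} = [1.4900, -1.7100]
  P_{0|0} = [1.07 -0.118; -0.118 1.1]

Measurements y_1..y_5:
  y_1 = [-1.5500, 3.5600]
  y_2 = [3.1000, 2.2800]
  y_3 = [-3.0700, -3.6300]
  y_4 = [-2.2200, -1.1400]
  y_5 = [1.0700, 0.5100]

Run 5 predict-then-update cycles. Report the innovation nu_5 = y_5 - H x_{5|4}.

innov = [3.4764, 1.9074]

step 1: x^-=[1.5872, -1.0937]  P^-=[1.5830 0.2701; 0.2701 1.0172]  S=[2.2713 0.2456; 0.2456 1.1013]  K=[0.7418 -0.1501; 0.1340 0.8545]  nu=[-2.8747, 4.9077]  x^+=[-1.2819, 2.7147]  P^+=[0.3633 0.0349; 0.0349 0.1160]
step 2: x^-=[-1.2412, 1.9855]  P^-=[0.6252 0.1507; 0.1507 0.3445]  S=[1.2174 0.1226; 0.1226 0.4423]  K=[0.5470 -0.0370; 0.1222 0.6906]  nu=[3.8646, 0.0959]  x^+=[0.8692, 2.5240]  P^+=[0.2653 0.0349; 0.0349 0.0947]
step 3: x^-=[1.2781, 2.3200]  P^-=[0.4886 0.1224; 0.1224 0.3244]  S=[1.0660 0.1123; 0.1123 0.4277]  K=[0.4885 -0.0250; 0.1159 0.6821]  nu=[-4.9049, -5.7456]  x^+=[-0.9744, -2.1679]  P^+=[0.2367 0.0322; 0.0322 0.0932]
step 4: x^-=[-1.3666, -2.0451]  P^-=[0.4481 0.1117; 0.1117 0.3207]  S=[1.0201 0.1077; 0.1077 0.4265]  K=[0.4681 -0.0244; 0.1130 0.6817]  nu=[-0.3625, 0.6865]  x^+=[-1.5531, -1.6182]  P^+=[0.2268 0.0308; 0.0308 0.0930]
step 5: x^-=[-1.9944, -1.7165]  P^-=[0.4339 0.1076; 0.1076 0.3195]  S=[1.0040 0.1057; 0.1057 0.4262]  K=[0.4605 -0.0247; 0.1118 0.6816]  nu=[3.4764, 1.9074]  x^+=[-0.4406, -0.0279]  P^+=[0.2231 0.0302; 0.0302 0.0929]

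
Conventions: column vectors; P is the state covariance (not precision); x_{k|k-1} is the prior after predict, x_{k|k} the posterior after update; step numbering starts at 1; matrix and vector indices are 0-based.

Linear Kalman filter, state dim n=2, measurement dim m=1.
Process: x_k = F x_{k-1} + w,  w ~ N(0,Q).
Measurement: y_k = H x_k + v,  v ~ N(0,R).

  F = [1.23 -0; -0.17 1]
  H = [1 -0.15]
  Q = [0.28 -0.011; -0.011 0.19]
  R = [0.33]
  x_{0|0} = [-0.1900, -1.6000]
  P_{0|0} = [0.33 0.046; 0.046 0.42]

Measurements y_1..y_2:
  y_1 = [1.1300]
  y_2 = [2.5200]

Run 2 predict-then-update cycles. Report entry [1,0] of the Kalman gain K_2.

step 1: x^-=[-0.2337, -1.5677]  P^-=[0.7793 -0.0234; -0.0234 0.6039]  S=[1.1299]  K=[0.6928; -0.1009]  nu=[1.1285]  x^+=[0.5482, -1.6816]  P^+=[0.2370 0.0556; 0.0556 0.5924]
step 2: x^-=[0.6742, -1.7748]  P^-=[0.6385 0.0078; 0.0078 0.7704]  S=[0.9835]  K=[0.6480; -0.1096]  nu=[1.5796]  x^+=[1.6978, -1.9478]  P^+=[0.2255 0.0776; 0.0776 0.7585]

K[1,0] = -0.1096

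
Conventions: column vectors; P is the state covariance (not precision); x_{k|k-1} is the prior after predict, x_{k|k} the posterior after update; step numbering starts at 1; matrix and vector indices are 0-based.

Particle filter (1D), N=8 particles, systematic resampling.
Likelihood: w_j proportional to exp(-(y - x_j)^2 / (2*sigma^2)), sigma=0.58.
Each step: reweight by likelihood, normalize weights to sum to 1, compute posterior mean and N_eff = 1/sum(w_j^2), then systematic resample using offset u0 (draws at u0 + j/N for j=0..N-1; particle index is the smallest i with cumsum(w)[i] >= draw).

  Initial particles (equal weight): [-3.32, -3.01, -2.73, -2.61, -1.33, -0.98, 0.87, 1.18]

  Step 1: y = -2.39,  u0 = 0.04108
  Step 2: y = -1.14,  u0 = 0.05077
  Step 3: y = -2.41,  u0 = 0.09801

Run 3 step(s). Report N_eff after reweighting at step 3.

step 1: w=[0.0969, 0.1979, 0.2950, 0.3260, 0.0659, 0.0182, 0.0000, 0.0000]  mean=-2.6792  Neff=4.0558  idx=[0, 1, 1, 2, 2, 3, 3, 4]
step 2: w=[0.0008, 0.0051, 0.0051, 0.0215, 0.0215, 0.0371, 0.0371, 0.8720]  mean=-1.5037  Neff=1.3088  idx=[4, 7, 7, 7, 7, 7, 7, 7]
step 3: w=[0.4099, 0.0843, 0.0843, 0.0843, 0.0843, 0.0843, 0.0843, 0.0843]  mean=-1.9038  Neff=4.5924  idx=[0, 0, 0, 1, 3, 4, 6, 7]

N_eff = 4.5924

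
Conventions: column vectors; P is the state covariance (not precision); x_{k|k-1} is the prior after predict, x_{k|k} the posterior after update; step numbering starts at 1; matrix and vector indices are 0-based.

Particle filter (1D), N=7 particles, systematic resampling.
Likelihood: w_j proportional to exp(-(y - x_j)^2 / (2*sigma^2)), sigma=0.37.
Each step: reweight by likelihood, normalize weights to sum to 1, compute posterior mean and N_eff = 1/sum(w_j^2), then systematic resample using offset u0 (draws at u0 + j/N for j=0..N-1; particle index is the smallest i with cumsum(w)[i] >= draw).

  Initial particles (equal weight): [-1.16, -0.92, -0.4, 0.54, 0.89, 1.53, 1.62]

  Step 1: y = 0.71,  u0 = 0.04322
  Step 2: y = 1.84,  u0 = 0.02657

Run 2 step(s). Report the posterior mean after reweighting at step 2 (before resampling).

step 1: w=[0.0000, 0.0000, 0.0057, 0.4653, 0.4594, 0.0444, 0.0251]  mean=0.7664  Neff=2.3244  idx=[3, 3, 3, 4, 4, 4, 4]
step 2: w=[0.0135, 0.0135, 0.0135, 0.2399, 0.2399, 0.2399, 0.2399]  mean=0.8758  Neff=4.3349  idx=[1, 3, 4, 4, 5, 5, 6]

post_mean = 0.8758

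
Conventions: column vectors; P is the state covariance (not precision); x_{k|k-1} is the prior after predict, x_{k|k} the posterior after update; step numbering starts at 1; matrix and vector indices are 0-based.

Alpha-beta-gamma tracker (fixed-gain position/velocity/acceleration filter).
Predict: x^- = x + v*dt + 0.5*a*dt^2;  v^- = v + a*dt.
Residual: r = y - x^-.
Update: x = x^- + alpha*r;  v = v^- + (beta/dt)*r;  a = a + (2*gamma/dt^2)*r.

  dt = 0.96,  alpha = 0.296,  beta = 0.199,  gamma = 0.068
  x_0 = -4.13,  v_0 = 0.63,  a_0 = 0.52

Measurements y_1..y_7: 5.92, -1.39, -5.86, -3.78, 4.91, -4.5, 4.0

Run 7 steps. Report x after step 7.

step 1: x_pred=-3.2856  r=9.2056  x^+=-0.5607  v^+=3.0374  a^+=1.8785
step 2: x_pred=3.2208  r=-4.6108  x^+=1.8560  v^+=3.8850  a^+=1.1980
step 3: x_pred=6.1377  r=-11.9977  x^+=2.5863  v^+=2.5481  a^+=-0.5724
step 4: x_pred=4.7687  r=-8.5487  x^+=2.2383  v^+=0.2265  a^+=-1.8340
step 5: x_pred=1.6106  r=3.2994  x^+=2.5872  v^+=-0.8502  a^+=-1.3471
step 6: x_pred=1.1503  r=-5.6503  x^+=-0.5222  v^+=-3.3147  a^+=-2.1809
step 7: x_pred=-4.7092  r=8.7092  x^+=-2.1313  v^+=-3.6030  a^+=-0.8957

x_post = -2.1313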